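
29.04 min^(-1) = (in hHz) 0.00484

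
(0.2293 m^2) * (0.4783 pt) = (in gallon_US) 0.01022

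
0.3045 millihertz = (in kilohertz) 3.045e-07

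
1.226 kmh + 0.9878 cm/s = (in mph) 0.7839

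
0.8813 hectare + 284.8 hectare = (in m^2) 2.857e+06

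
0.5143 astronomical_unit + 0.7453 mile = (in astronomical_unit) 0.5143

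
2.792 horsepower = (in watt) 2082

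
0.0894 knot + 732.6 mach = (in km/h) 8.98e+05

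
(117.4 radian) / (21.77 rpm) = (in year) 1.633e-06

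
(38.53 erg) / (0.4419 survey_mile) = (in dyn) 0.0005418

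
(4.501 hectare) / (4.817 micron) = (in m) 9.344e+09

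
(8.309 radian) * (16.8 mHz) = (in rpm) 1.333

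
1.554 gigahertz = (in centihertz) 1.554e+11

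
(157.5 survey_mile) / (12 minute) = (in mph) 787.5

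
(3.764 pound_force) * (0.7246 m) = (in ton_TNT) 2.9e-09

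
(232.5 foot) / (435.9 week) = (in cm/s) 2.688e-05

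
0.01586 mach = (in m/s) 5.4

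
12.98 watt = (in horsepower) 0.01741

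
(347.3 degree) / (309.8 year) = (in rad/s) 6.204e-10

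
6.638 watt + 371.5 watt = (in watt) 378.1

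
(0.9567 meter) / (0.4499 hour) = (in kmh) 0.002126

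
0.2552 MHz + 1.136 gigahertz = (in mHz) 1.136e+12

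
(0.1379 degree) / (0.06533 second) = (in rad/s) 0.03684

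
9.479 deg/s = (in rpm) 1.58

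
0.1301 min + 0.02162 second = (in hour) 0.002174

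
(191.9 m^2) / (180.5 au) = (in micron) 7.107e-06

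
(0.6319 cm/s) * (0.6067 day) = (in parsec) 1.073e-14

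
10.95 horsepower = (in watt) 8165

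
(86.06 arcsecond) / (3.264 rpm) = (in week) 2.018e-09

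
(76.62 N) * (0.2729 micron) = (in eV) 1.305e+14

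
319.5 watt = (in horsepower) 0.4285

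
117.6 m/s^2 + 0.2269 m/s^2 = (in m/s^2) 117.8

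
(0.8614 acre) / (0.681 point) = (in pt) 4.113e+10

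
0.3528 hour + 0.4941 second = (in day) 0.01471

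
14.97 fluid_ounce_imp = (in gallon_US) 0.1124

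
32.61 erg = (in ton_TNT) 7.794e-16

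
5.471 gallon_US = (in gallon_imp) 4.556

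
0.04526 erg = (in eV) 2.825e+10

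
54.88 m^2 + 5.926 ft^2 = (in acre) 0.0137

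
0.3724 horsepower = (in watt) 277.7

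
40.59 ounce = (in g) 1151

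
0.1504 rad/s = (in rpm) 1.436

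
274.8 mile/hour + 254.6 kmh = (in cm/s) 1.936e+04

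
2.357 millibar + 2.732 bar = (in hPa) 2734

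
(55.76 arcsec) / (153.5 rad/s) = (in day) 2.038e-11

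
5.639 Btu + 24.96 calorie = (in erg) 6.054e+10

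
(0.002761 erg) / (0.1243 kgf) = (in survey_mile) 1.407e-13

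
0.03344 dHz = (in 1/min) 0.2006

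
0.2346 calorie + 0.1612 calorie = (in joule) 1.656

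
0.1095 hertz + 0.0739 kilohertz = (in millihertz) 7.401e+04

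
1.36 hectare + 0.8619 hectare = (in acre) 5.49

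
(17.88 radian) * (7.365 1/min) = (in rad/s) 2.195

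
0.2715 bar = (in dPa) 2.715e+05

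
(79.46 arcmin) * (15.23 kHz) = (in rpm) 3362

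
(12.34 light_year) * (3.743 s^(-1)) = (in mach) 1.283e+15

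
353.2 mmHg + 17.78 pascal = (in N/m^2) 4.711e+04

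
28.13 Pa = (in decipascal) 281.3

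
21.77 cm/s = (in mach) 0.0006394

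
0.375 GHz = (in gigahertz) 0.375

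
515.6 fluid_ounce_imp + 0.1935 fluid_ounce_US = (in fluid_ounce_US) 495.6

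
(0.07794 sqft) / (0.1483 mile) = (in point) 0.086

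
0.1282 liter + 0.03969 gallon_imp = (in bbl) 0.001941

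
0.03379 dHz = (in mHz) 3.379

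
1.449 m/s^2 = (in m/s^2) 1.449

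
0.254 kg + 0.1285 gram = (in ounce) 8.964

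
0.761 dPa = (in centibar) 7.61e-05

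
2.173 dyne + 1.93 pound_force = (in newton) 8.585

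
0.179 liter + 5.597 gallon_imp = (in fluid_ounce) 866.4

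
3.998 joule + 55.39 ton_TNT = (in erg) 2.318e+18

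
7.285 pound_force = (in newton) 32.41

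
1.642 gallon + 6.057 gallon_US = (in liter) 29.14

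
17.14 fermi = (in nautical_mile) 9.255e-18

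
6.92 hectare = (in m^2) 6.92e+04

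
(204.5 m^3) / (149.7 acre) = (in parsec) 1.094e-20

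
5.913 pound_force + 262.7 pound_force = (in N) 1195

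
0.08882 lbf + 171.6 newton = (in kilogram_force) 17.54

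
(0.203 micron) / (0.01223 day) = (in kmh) 6.916e-10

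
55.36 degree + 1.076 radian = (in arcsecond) 4.212e+05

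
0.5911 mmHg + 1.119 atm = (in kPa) 113.5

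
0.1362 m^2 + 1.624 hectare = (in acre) 4.013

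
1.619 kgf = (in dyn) 1.588e+06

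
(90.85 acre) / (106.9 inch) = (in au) 9.051e-07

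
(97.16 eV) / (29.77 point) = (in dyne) 1.482e-10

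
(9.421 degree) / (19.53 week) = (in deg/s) 7.976e-07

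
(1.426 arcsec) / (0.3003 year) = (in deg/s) 4.183e-11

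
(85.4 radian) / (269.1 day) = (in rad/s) 3.673e-06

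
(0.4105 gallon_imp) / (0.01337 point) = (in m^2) 395.7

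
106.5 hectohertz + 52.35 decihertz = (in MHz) 0.01066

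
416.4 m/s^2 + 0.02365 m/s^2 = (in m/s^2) 416.4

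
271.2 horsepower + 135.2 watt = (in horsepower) 271.4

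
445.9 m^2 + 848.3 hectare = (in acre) 2096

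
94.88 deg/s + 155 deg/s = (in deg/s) 249.9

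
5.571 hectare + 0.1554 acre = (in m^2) 5.634e+04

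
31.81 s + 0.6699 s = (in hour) 0.009022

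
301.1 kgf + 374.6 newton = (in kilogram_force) 339.3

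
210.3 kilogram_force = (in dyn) 2.062e+08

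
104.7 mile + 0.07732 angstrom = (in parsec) 5.461e-12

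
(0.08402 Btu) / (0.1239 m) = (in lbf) 160.8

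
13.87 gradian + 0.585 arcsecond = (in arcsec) 4.494e+04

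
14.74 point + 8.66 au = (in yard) 1.417e+12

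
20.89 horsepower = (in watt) 1.558e+04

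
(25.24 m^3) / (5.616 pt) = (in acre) 3.148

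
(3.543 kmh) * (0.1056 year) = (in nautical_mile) 1770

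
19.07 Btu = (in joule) 2.012e+04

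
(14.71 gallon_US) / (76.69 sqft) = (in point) 22.15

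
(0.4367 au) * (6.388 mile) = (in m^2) 6.716e+14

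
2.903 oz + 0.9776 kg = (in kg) 1.06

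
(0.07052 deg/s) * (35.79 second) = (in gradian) 2.804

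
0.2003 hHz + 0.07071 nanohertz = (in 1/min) 1202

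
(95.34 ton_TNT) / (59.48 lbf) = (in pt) 4.274e+12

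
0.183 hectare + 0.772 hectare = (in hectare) 0.955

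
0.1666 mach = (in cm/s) 5673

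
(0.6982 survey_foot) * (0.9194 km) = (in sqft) 2106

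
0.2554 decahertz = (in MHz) 2.554e-06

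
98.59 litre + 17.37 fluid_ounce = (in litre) 99.1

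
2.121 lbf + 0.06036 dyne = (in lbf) 2.121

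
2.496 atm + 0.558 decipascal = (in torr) 1897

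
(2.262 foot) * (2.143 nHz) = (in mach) 4.339e-12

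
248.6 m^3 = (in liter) 2.486e+05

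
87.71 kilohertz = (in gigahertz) 8.771e-05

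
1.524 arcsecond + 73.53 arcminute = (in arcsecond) 4413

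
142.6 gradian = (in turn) 0.3565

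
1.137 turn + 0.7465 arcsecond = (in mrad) 7144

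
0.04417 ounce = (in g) 1.252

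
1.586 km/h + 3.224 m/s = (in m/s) 3.665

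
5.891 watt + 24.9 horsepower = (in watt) 1.857e+04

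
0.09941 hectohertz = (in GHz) 9.941e-09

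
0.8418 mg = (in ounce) 2.969e-05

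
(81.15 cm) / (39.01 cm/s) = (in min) 0.03467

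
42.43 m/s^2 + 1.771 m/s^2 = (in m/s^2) 44.2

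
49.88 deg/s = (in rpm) 8.313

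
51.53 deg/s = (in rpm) 8.588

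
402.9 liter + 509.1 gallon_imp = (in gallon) 717.8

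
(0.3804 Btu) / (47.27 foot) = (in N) 27.86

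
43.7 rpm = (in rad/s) 4.576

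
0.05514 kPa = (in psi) 0.007997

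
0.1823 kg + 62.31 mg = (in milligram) 1.824e+05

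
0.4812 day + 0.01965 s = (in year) 0.001318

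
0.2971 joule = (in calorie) 0.07101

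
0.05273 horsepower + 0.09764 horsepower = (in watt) 112.1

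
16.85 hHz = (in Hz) 1685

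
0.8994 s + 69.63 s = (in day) 0.0008163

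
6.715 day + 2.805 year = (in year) 2.823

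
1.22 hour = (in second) 4392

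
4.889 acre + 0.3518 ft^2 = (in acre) 4.889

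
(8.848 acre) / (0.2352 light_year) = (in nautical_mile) 8.689e-15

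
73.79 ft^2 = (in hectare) 0.0006855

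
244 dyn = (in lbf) 0.0005485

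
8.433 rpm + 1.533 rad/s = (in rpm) 23.07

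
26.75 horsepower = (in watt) 1.995e+04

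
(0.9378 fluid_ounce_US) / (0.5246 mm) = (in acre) 1.306e-05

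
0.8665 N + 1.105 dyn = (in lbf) 0.1948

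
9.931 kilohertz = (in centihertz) 9.931e+05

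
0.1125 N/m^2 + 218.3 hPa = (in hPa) 218.3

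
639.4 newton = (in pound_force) 143.7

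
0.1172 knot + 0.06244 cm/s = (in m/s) 0.06092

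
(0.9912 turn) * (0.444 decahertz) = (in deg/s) 1584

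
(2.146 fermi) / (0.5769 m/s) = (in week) 6.151e-21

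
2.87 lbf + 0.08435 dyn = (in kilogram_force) 1.302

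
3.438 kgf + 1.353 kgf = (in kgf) 4.791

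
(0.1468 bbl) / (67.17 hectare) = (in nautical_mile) 1.876e-11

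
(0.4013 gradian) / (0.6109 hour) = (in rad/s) 2.866e-06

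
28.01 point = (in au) 6.605e-14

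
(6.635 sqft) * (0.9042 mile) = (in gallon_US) 2.37e+05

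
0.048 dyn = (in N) 4.8e-07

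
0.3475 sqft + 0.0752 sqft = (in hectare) 3.927e-06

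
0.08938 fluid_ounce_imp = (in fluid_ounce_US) 0.08587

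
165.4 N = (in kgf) 16.87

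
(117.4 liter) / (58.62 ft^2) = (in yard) 0.02358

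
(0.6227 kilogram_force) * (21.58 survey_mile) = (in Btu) 201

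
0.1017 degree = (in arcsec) 366.1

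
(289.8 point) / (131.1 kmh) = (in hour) 7.798e-07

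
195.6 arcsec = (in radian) 0.0009483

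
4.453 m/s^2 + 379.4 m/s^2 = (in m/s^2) 383.9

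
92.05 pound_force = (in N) 409.5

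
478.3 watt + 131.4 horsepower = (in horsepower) 132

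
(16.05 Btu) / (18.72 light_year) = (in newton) 9.561e-14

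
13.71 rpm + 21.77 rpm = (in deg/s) 212.9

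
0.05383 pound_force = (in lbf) 0.05383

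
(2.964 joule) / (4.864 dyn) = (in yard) 6.664e+04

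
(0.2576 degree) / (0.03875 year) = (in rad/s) 3.679e-09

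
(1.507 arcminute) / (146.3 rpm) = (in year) 9.073e-13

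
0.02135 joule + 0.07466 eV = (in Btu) 2.024e-05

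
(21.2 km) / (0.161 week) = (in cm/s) 21.77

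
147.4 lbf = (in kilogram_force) 66.86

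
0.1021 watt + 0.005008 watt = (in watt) 0.1071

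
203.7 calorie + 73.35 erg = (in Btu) 0.8078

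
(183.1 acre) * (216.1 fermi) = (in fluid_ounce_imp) 0.005636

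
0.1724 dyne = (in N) 1.724e-06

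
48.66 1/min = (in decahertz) 0.0811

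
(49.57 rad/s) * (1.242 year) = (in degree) 1.112e+11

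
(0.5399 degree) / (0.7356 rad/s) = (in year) 4.062e-10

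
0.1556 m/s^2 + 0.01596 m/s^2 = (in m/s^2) 0.1716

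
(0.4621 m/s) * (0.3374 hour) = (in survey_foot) 1841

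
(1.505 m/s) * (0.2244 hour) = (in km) 1.216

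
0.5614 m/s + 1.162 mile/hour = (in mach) 0.003174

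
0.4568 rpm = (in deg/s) 2.741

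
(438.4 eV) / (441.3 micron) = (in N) 1.592e-13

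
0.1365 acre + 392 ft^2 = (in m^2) 588.8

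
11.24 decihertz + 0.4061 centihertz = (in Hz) 1.128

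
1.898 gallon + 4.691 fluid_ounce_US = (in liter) 7.323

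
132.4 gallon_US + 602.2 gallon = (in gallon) 734.6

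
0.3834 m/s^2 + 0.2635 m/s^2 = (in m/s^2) 0.6469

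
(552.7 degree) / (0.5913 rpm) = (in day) 0.001803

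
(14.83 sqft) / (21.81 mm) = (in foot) 207.3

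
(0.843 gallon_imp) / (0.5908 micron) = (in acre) 1.603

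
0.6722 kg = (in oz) 23.71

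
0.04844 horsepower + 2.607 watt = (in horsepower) 0.05194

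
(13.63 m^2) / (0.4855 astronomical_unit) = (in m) 1.877e-10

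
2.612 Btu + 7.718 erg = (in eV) 1.72e+22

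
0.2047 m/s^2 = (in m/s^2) 0.2047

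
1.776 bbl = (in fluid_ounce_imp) 9938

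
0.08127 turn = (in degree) 29.26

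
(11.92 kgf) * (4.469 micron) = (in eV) 3.261e+15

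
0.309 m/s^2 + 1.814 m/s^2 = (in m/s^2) 2.123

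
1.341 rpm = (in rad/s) 0.1404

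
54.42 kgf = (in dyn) 5.337e+07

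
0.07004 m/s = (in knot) 0.1361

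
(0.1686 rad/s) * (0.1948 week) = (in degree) 1.138e+06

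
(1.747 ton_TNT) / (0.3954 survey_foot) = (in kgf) 6.185e+09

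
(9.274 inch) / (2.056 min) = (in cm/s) 0.191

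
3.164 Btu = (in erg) 3.338e+10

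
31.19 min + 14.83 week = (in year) 0.2845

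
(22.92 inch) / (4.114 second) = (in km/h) 0.5094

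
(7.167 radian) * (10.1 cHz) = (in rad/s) 0.7239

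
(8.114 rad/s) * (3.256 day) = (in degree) 1.308e+08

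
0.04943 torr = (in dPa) 65.9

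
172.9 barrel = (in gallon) 7262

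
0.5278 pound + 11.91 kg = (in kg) 12.15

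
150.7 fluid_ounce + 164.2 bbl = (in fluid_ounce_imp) 9.189e+05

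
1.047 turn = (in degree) 376.9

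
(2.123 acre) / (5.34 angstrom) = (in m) 1.609e+13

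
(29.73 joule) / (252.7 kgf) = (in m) 0.012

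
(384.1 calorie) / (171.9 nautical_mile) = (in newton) 0.005048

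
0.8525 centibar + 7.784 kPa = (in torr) 64.78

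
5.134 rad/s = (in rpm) 49.03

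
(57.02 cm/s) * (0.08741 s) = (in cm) 4.984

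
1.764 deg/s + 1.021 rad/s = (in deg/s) 60.26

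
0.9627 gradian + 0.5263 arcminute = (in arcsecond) 3151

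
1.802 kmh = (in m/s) 0.5006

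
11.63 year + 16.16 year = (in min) 1.461e+07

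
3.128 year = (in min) 1.644e+06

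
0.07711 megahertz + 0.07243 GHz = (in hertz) 7.251e+07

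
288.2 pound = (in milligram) 1.307e+08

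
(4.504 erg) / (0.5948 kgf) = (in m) 7.722e-08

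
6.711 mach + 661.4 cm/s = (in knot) 4455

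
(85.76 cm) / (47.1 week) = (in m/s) 3.011e-08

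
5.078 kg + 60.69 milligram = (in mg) 5.078e+06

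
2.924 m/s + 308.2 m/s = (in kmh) 1120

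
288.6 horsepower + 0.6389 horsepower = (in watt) 2.157e+05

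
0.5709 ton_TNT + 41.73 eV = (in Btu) 2.264e+06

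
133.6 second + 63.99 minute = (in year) 0.000126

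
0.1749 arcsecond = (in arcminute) 0.002915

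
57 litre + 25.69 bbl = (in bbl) 26.05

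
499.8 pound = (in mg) 2.267e+08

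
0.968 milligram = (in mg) 0.968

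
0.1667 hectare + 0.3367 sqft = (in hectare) 0.1667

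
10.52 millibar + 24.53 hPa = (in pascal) 3505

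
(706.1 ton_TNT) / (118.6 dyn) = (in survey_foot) 8.173e+15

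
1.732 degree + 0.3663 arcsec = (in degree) 1.732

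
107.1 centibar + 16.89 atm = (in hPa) 1.818e+04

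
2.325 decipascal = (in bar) 2.325e-06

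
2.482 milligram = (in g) 0.002482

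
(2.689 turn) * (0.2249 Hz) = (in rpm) 36.29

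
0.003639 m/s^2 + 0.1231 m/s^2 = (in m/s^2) 0.1267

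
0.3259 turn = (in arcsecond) 4.224e+05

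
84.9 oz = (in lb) 5.306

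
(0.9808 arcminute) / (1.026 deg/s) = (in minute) 0.0002655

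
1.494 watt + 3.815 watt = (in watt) 5.309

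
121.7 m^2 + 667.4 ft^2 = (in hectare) 0.01837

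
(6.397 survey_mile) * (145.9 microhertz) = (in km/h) 5.407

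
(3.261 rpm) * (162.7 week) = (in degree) 1.925e+09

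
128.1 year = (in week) 6680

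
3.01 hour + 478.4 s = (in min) 188.6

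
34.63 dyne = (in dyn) 34.63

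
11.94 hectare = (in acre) 29.5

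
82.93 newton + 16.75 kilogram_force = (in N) 247.2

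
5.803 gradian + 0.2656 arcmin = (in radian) 0.09123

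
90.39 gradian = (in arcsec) 2.929e+05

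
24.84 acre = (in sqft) 1.082e+06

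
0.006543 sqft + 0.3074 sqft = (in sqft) 0.3139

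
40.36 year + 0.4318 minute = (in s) 1.273e+09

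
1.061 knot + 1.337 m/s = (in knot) 3.66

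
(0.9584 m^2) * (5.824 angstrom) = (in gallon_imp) 1.228e-07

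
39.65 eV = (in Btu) 6.021e-21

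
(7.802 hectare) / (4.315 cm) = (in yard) 1.977e+06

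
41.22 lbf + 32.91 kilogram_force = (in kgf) 51.61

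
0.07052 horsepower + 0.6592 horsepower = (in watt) 544.2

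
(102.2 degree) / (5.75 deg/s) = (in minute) 0.2962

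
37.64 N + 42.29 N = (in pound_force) 17.97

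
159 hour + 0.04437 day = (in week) 0.9528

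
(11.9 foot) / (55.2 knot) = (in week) 2.112e-07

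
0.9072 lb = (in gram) 411.5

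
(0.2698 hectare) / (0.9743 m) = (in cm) 2.769e+05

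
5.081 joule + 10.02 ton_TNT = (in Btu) 3.974e+07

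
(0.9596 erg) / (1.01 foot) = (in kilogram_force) 3.179e-08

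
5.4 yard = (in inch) 194.4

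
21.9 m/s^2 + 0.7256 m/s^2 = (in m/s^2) 22.63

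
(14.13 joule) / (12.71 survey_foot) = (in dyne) 3.647e+05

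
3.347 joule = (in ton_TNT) 8e-10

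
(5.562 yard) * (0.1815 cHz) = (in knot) 0.01794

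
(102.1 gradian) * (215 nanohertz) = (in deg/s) 1.976e-05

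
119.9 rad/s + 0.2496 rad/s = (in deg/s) 6884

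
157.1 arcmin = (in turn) 0.007273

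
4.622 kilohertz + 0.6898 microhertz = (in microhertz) 4.622e+09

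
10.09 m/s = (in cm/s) 1009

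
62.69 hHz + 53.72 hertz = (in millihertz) 6.323e+06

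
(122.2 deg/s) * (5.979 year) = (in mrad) 4.021e+11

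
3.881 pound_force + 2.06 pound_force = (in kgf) 2.695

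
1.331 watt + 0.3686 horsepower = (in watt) 276.2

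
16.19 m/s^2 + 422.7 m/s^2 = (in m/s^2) 438.9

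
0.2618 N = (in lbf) 0.05885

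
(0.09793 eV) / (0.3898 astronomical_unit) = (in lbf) 6.049e-32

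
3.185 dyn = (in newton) 3.185e-05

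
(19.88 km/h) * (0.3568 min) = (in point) 3.351e+05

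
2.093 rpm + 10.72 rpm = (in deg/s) 76.88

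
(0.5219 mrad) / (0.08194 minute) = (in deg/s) 0.006082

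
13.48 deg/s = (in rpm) 2.247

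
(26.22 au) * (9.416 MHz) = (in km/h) 1.33e+20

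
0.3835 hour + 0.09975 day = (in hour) 2.777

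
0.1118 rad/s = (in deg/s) 6.406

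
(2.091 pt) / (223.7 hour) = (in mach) 2.69e-12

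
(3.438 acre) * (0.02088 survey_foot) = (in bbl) 556.9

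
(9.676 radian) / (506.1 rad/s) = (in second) 0.01912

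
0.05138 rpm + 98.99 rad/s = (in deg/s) 5672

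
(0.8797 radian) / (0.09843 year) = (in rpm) 2.706e-06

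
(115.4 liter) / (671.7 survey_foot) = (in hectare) 5.637e-08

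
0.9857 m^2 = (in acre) 0.0002436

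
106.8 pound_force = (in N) 475.1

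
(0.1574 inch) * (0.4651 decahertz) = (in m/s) 0.01859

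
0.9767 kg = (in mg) 9.767e+05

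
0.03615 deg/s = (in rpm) 0.006025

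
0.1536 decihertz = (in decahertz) 0.001536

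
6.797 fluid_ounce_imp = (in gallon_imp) 0.04248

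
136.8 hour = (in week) 0.8143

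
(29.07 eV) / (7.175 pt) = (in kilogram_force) 1.876e-16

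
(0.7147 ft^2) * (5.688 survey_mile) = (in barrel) 3823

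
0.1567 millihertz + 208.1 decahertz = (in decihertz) 2.081e+04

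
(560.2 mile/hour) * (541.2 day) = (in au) 0.07828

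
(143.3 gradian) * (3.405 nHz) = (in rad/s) 7.664e-09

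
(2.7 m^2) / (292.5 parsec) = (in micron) 2.991e-13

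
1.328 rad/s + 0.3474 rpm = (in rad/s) 1.364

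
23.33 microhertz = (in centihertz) 0.002333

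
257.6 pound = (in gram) 1.168e+05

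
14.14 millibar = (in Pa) 1414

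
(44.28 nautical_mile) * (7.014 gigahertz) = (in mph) 1.287e+15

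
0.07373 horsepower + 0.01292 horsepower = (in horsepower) 0.08665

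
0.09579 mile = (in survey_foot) 505.8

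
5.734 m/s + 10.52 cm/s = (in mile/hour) 13.06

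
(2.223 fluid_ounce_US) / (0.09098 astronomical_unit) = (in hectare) 4.83e-19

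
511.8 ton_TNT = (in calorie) 5.118e+11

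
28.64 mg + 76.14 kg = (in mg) 7.614e+07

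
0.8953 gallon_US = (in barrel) 0.02132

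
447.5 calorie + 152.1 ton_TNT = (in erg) 6.364e+18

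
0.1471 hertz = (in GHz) 1.471e-10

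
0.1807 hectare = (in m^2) 1807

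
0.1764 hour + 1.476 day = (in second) 1.282e+05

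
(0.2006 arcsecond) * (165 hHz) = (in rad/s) 0.01605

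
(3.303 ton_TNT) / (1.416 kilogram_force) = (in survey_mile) 6.184e+05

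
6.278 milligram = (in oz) 0.0002214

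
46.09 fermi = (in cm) 4.609e-12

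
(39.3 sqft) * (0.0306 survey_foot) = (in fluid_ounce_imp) 1199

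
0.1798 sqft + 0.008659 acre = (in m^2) 35.06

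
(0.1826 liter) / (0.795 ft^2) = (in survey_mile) 1.536e-06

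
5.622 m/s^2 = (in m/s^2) 5.622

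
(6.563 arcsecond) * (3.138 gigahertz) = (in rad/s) 9.985e+04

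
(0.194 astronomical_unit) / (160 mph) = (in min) 6.763e+06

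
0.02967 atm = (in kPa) 3.006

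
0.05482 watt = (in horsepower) 7.351e-05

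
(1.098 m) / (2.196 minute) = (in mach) 2.447e-05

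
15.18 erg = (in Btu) 1.439e-09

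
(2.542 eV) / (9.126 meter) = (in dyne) 4.463e-15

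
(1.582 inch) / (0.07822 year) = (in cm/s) 1.629e-06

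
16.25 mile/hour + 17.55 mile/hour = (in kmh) 54.4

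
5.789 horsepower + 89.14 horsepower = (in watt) 7.079e+04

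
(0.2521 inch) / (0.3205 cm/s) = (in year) 6.335e-08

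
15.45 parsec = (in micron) 4.767e+23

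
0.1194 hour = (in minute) 7.164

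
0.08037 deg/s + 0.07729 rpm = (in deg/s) 0.5441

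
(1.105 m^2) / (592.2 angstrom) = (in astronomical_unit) 0.0001247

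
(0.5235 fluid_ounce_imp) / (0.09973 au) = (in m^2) 9.97e-16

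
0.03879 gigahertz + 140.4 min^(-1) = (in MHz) 38.79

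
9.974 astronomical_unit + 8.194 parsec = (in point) 7.167e+20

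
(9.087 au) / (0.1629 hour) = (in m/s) 2.318e+09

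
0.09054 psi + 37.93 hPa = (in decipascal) 4.417e+04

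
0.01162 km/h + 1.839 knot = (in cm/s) 94.93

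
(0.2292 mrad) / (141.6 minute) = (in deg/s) 1.546e-06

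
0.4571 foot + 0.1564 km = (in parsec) 5.073e-15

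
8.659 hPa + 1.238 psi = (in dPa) 9.402e+04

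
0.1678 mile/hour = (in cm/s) 7.501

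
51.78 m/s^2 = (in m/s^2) 51.78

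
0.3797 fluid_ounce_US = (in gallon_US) 0.002966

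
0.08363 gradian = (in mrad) 1.314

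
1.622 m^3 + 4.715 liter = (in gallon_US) 429.7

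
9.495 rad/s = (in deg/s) 544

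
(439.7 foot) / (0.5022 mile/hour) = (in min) 9.949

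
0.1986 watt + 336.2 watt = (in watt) 336.4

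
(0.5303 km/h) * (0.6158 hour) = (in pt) 9.257e+05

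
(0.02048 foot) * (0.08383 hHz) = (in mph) 0.1171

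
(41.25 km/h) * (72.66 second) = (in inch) 3.278e+04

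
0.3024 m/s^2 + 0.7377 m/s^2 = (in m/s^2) 1.04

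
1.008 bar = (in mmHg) 756.1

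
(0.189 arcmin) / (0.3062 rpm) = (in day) 1.984e-08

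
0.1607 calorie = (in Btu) 0.0006373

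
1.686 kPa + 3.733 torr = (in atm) 0.02155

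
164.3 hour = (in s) 5.915e+05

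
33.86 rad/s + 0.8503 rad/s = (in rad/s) 34.71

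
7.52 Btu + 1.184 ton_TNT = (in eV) 3.092e+28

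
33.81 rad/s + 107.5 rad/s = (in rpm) 1349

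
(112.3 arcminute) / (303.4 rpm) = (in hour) 2.856e-07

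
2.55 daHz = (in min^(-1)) 1530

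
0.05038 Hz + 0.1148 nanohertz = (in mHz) 50.38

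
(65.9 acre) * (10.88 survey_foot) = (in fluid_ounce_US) 2.991e+10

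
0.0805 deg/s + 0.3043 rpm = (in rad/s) 0.03327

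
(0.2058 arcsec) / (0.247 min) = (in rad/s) 6.732e-08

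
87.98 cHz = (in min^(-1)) 52.79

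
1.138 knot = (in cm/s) 58.54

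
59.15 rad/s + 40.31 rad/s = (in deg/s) 5699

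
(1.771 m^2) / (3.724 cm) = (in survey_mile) 0.02955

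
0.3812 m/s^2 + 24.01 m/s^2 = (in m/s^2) 24.39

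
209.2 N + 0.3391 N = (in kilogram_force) 21.37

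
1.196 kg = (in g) 1196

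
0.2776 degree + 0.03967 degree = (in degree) 0.3173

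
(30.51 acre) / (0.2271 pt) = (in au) 0.0103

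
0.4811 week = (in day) 3.368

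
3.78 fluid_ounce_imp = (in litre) 0.1074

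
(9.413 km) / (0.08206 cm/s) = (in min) 1.912e+05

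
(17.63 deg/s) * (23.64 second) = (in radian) 7.274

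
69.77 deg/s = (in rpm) 11.63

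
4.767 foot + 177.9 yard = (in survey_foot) 538.5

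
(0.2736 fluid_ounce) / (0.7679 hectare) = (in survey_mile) 6.547e-13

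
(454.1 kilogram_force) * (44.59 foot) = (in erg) 6.052e+11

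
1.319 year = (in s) 4.16e+07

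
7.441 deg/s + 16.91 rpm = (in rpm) 18.15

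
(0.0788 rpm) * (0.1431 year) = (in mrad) 3.724e+07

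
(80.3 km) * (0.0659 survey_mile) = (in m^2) 8.516e+06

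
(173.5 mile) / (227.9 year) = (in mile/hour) 8.691e-05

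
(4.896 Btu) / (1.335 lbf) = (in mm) 8.699e+05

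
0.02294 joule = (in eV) 1.432e+17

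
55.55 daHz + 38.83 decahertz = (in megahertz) 0.0009438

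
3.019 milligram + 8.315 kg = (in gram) 8315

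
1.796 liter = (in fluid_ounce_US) 60.73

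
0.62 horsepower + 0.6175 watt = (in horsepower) 0.6208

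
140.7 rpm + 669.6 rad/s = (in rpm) 6535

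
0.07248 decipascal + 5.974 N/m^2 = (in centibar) 0.005981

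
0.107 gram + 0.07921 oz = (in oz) 0.08298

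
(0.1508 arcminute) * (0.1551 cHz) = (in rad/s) 6.804e-08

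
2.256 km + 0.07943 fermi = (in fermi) 2.256e+18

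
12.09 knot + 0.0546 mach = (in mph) 55.5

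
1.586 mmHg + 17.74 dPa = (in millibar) 2.132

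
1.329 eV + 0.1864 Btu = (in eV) 1.227e+21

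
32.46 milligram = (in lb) 7.156e-05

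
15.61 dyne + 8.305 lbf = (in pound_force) 8.305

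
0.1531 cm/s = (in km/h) 0.005512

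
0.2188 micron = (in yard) 2.393e-07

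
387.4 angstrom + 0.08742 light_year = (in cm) 8.271e+16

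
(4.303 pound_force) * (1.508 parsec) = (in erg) 8.907e+24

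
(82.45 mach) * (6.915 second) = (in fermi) 1.941e+20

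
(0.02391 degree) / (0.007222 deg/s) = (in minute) 0.05518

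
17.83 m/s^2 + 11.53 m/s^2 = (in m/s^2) 29.36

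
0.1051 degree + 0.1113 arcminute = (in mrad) 1.867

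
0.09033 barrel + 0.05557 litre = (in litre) 14.42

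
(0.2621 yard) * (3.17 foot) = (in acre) 5.722e-05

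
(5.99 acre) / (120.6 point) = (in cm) 5.698e+07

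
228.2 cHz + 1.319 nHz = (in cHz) 228.2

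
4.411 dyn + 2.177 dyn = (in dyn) 6.588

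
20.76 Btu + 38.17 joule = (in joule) 2.194e+04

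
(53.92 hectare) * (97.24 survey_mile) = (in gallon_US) 2.229e+13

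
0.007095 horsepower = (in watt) 5.291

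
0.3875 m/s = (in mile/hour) 0.8668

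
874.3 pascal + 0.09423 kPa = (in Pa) 968.5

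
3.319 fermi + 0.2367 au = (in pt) 1.004e+14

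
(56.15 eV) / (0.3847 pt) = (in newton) 6.629e-14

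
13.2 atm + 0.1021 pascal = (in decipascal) 1.337e+07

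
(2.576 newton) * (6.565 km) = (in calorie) 4042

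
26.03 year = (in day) 9501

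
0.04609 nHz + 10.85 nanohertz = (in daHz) 1.09e-09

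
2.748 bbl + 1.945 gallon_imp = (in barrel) 2.804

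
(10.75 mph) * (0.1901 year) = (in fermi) 2.881e+22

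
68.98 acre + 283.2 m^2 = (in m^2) 2.794e+05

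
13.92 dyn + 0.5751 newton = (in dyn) 5.752e+04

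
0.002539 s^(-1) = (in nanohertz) 2.539e+06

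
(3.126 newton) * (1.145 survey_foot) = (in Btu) 0.001034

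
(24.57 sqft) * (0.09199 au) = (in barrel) 1.976e+11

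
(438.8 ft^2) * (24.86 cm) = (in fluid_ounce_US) 3.427e+05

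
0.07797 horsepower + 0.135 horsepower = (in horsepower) 0.213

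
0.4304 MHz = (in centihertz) 4.304e+07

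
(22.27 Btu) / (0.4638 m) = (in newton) 5.066e+04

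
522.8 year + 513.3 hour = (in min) 2.748e+08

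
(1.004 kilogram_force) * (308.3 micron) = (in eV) 1.895e+16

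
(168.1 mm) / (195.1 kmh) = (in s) 0.003102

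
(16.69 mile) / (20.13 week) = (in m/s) 0.002206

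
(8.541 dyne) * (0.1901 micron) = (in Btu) 1.539e-14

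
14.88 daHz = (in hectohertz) 1.488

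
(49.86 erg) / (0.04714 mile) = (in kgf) 6.702e-09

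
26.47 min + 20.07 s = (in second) 1608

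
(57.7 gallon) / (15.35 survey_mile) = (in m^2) 8.842e-06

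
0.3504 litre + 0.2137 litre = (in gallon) 0.149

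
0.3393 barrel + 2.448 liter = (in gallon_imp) 12.4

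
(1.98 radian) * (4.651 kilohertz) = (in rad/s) 9209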